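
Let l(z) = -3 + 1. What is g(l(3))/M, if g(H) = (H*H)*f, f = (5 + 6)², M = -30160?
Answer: -121/7540 ≈ -0.016048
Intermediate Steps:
l(z) = -2
f = 121 (f = 11² = 121)
g(H) = 121*H² (g(H) = (H*H)*121 = H²*121 = 121*H²)
g(l(3))/M = (121*(-2)²)/(-30160) = (121*4)*(-1/30160) = 484*(-1/30160) = -121/7540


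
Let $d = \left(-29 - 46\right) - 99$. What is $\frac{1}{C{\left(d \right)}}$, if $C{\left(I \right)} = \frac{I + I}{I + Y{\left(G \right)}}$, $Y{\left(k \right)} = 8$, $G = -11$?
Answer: $\frac{83}{174} \approx 0.47701$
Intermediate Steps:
$d = -174$ ($d = -75 - 99 = -174$)
$C{\left(I \right)} = \frac{2 I}{8 + I}$ ($C{\left(I \right)} = \frac{I + I}{I + 8} = \frac{2 I}{8 + I}$)
$\frac{1}{C{\left(d \right)}} = \frac{1}{2 \left(-174\right) \frac{1}{8 - 174}} = \frac{1}{2 \left(-174\right) \frac{1}{-166}} = \frac{1}{2 \left(-174\right) \left(- \frac{1}{166}\right)} = \frac{1}{\frac{174}{83}} = \frac{83}{174}$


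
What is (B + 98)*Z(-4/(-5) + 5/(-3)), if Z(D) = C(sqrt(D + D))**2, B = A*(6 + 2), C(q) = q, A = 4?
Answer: -676/3 ≈ -225.33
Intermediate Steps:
B = 32 (B = 4*(6 + 2) = 4*8 = 32)
Z(D) = 2*D (Z(D) = (sqrt(D + D))**2 = (sqrt(2*D))**2 = (sqrt(2)*sqrt(D))**2 = 2*D)
(B + 98)*Z(-4/(-5) + 5/(-3)) = (32 + 98)*(2*(-4/(-5) + 5/(-3))) = 130*(2*(-4*(-1/5) + 5*(-1/3))) = 130*(2*(4/5 - 5/3)) = 130*(2*(-13/15)) = 130*(-26/15) = -676/3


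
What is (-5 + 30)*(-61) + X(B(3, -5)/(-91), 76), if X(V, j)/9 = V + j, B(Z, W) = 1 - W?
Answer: -76585/91 ≈ -841.59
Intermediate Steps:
X(V, j) = 9*V + 9*j (X(V, j) = 9*(V + j) = 9*V + 9*j)
(-5 + 30)*(-61) + X(B(3, -5)/(-91), 76) = (-5 + 30)*(-61) + (9*((1 - 1*(-5))/(-91)) + 9*76) = 25*(-61) + (9*((1 + 5)*(-1/91)) + 684) = -1525 + (9*(6*(-1/91)) + 684) = -1525 + (9*(-6/91) + 684) = -1525 + (-54/91 + 684) = -1525 + 62190/91 = -76585/91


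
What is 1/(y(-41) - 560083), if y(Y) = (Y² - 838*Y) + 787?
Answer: -1/523257 ≈ -1.9111e-6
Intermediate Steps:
y(Y) = 787 + Y² - 838*Y
1/(y(-41) - 560083) = 1/((787 + (-41)² - 838*(-41)) - 560083) = 1/((787 + 1681 + 34358) - 560083) = 1/(36826 - 560083) = 1/(-523257) = -1/523257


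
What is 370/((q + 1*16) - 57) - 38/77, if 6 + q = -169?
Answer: -18349/8316 ≈ -2.2065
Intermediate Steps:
q = -175 (q = -6 - 169 = -175)
370/((q + 1*16) - 57) - 38/77 = 370/((-175 + 1*16) - 57) - 38/77 = 370/((-175 + 16) - 57) - 38*1/77 = 370/(-159 - 57) - 38/77 = 370/(-216) - 38/77 = 370*(-1/216) - 38/77 = -185/108 - 38/77 = -18349/8316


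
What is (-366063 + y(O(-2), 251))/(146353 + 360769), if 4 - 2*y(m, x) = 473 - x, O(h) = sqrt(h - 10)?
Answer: -183086/253561 ≈ -0.72206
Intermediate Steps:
O(h) = sqrt(-10 + h)
y(m, x) = -469/2 + x/2 (y(m, x) = 2 - (473 - x)/2 = 2 + (-473/2 + x/2) = -469/2 + x/2)
(-366063 + y(O(-2), 251))/(146353 + 360769) = (-366063 + (-469/2 + (1/2)*251))/(146353 + 360769) = (-366063 + (-469/2 + 251/2))/507122 = (-366063 - 109)*(1/507122) = -366172*1/507122 = -183086/253561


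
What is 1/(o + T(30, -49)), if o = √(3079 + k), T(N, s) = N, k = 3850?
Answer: -30/6029 + 13*√41/6029 ≈ 0.0088308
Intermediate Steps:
o = 13*√41 (o = √(3079 + 3850) = √6929 = 13*√41 ≈ 83.241)
1/(o + T(30, -49)) = 1/(13*√41 + 30) = 1/(30 + 13*√41)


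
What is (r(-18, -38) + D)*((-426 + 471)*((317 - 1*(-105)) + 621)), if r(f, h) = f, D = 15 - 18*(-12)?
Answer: 9997155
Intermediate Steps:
D = 231 (D = 15 + 216 = 231)
(r(-18, -38) + D)*((-426 + 471)*((317 - 1*(-105)) + 621)) = (-18 + 231)*((-426 + 471)*((317 - 1*(-105)) + 621)) = 213*(45*((317 + 105) + 621)) = 213*(45*(422 + 621)) = 213*(45*1043) = 213*46935 = 9997155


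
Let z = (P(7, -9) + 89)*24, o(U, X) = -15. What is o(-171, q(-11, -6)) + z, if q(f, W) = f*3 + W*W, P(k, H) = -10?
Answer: 1881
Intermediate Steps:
q(f, W) = W² + 3*f (q(f, W) = 3*f + W² = W² + 3*f)
z = 1896 (z = (-10 + 89)*24 = 79*24 = 1896)
o(-171, q(-11, -6)) + z = -15 + 1896 = 1881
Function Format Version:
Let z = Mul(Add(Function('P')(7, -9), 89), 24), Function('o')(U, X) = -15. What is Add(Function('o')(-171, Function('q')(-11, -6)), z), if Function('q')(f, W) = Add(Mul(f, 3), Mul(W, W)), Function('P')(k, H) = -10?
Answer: 1881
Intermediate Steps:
Function('q')(f, W) = Add(Pow(W, 2), Mul(3, f)) (Function('q')(f, W) = Add(Mul(3, f), Pow(W, 2)) = Add(Pow(W, 2), Mul(3, f)))
z = 1896 (z = Mul(Add(-10, 89), 24) = Mul(79, 24) = 1896)
Add(Function('o')(-171, Function('q')(-11, -6)), z) = Add(-15, 1896) = 1881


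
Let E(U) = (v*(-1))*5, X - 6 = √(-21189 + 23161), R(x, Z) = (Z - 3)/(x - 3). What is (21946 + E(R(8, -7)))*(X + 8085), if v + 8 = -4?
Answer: 178050546 + 44012*√493 ≈ 1.7903e+8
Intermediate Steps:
v = -12 (v = -8 - 4 = -12)
R(x, Z) = (-3 + Z)/(-3 + x)
X = 6 + 2*√493 (X = 6 + √(-21189 + 23161) = 6 + √1972 = 6 + 2*√493 ≈ 50.407)
E(U) = 60 (E(U) = -12*(-1)*5 = 12*5 = 60)
(21946 + E(R(8, -7)))*(X + 8085) = (21946 + 60)*((6 + 2*√493) + 8085) = 22006*(8091 + 2*√493) = 178050546 + 44012*√493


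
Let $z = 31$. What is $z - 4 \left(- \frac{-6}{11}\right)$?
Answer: $\frac{317}{11} \approx 28.818$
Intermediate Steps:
$z - 4 \left(- \frac{-6}{11}\right) = 31 - 4 \left(- \frac{-6}{11}\right) = 31 - 4 \left(\left(-1\right) \left(- \frac{6}{11}\right)\right) = 31 - \frac{24}{11} = \frac{317}{11}$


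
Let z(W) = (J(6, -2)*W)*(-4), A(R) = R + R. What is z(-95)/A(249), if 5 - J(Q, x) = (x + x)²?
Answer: -2090/249 ≈ -8.3936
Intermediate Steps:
A(R) = 2*R
J(Q, x) = 5 - 4*x² (J(Q, x) = 5 - (x + x)² = 5 - (2*x)² = 5 - 4*x²)
z(W) = 44*W (z(W) = ((5 - 4*(-2)²)*W)*(-4) = ((5 - 4*4)*W)*(-4) = ((5 - 16)*W)*(-4) = -11*W*(-4) = 44*W)
z(-95)/A(249) = (44*(-95))/((2*249)) = -4180/498 = -4180*1/498 = -2090/249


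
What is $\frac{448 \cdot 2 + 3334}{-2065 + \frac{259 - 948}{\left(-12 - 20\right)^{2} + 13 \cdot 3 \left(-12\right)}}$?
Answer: $- \frac{783960}{382943} \approx -2.0472$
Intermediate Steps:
$\frac{448 \cdot 2 + 3334}{-2065 + \frac{259 - 948}{\left(-12 - 20\right)^{2} + 13 \cdot 3 \left(-12\right)}} = \frac{896 + 3334}{-2065 - \frac{689}{\left(-32\right)^{2} + 39 \left(-12\right)}} = \frac{4230}{-2065 - \frac{689}{1024 - 468}} = \frac{4230}{-2065 - \frac{689}{556}} = \frac{4230}{- \frac{1148829}{556}} = 4230 \left(- \frac{556}{1148829}\right) = - \frac{783960}{382943}$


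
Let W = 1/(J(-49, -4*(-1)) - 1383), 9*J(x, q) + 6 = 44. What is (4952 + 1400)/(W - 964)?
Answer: -78821968/11962285 ≈ -6.5892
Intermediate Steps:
J(x, q) = 38/9 (J(x, q) = -2/3 + (1/9)*44 = -2/3 + 44/9 = 38/9)
W = -9/12409 (W = 1/(38/9 - 1383) = 1/(-12409/9) = -9/12409 ≈ -0.00072528)
(4952 + 1400)/(W - 964) = (4952 + 1400)/(-9/12409 - 964) = 6352/(-11962285/12409) = 6352*(-12409/11962285) = -78821968/11962285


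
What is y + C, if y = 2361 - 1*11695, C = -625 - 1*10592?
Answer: -20551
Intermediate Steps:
C = -11217 (C = -625 - 10592 = -11217)
y = -9334 (y = 2361 - 11695 = -9334)
y + C = -9334 - 11217 = -20551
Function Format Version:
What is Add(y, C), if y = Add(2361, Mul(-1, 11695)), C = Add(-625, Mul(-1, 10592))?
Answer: -20551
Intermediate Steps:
C = -11217 (C = Add(-625, -10592) = -11217)
y = -9334 (y = Add(2361, -11695) = -9334)
Add(y, C) = Add(-9334, -11217) = -20551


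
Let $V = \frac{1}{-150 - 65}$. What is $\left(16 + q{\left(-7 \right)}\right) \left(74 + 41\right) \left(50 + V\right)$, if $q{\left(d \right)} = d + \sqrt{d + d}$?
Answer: $\frac{2225043}{43} + \frac{247227 i \sqrt{14}}{43} \approx 51745.0 + 21513.0 i$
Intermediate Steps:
$q{\left(d \right)} = d + \sqrt{2} \sqrt{d}$ ($q{\left(d \right)} = d + \sqrt{2 d} = d + \sqrt{2} \sqrt{d}$)
$V = - \frac{1}{215}$ ($V = \frac{1}{-215} = - \frac{1}{215} \approx -0.0046512$)
$\left(16 + q{\left(-7 \right)}\right) \left(74 + 41\right) \left(50 + V\right) = \left(16 - \left(7 - \sqrt{2} \sqrt{-7}\right)\right) \left(74 + 41\right) \left(50 - \frac{1}{215}\right) = \left(16 - \left(7 - \sqrt{2} i \sqrt{7}\right)\right) 115 \cdot \frac{10749}{215} = \left(16 - \left(7 - i \sqrt{14}\right)\right) 115 \cdot \frac{10749}{215} = \left(9 + i \sqrt{14}\right) 115 \cdot \frac{10749}{215} = \left(1035 + 115 i \sqrt{14}\right) \frac{10749}{215} = \frac{2225043}{43} + \frac{247227 i \sqrt{14}}{43}$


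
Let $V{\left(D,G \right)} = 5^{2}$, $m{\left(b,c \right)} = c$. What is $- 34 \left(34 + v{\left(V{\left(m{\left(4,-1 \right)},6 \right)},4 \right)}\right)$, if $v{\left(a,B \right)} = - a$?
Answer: $-306$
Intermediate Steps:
$V{\left(D,G \right)} = 25$
$- 34 \left(34 + v{\left(V{\left(m{\left(4,-1 \right)},6 \right)},4 \right)}\right) = - 34 \left(34 - 25\right) = \left(-34\right) 9 = -306$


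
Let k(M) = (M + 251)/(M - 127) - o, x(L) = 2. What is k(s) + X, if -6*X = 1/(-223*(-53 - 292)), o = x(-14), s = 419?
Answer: 4962271/16848765 ≈ 0.29452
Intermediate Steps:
o = 2
X = -1/461610 (X = -(-1/(223*(-53 - 292)))/6 = -1/(6*((-223*(-345)))) = -1/6/76935 = -1/6*1/76935 = -1/461610 ≈ -2.1663e-6)
k(M) = -2 + (251 + M)/(-127 + M) (k(M) = (M + 251)/(M - 127) - 1*2 = (251 + M)/(-127 + M) - 2 = -2 + (251 + M)/(-127 + M))
k(s) + X = (505 - 1*419)/(-127 + 419) - 1/461610 = (505 - 419)/292 - 1/461610 = (1/292)*86 - 1/461610 = 43/146 - 1/461610 = 4962271/16848765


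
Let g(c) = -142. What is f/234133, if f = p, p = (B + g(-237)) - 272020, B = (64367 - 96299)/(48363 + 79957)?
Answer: -8730964943/7510986640 ≈ -1.1624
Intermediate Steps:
B = -7983/32080 (B = -31932/128320 = -31932*1/128320 = -7983/32080 ≈ -0.24885)
p = -8730964943/32080 (p = (-7983/32080 - 142) - 272020 = -4563343/32080 - 272020 = -8730964943/32080 ≈ -2.7216e+5)
f = -8730964943/32080 ≈ -2.7216e+5
f/234133 = -8730964943/32080/234133 = -8730964943/32080*1/234133 = -8730964943/7510986640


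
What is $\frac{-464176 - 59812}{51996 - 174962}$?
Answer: $\frac{261994}{61483} \approx 4.2612$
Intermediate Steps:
$\frac{-464176 - 59812}{51996 - 174962} = - \frac{523988}{-122966} = \left(-523988\right) \left(- \frac{1}{122966}\right) = \frac{261994}{61483}$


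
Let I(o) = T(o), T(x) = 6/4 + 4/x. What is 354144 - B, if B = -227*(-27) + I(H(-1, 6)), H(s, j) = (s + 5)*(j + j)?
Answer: 4176161/12 ≈ 3.4801e+5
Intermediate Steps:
T(x) = 3/2 + 4/x (T(x) = 6*(¼) + 4/x = 3/2 + 4/x)
H(s, j) = 2*j*(5 + s) (H(s, j) = (5 + s)*(2*j) = 2*j*(5 + s))
I(o) = 3/2 + 4/o
B = 73567/12 (B = -227*(-27) + (3/2 + 4/((2*6*(5 - 1)))) = 6129 + (3/2 + 4/((2*6*4))) = 6129 + (3/2 + 4/48) = 6129 + (3/2 + 4*(1/48)) = 6129 + (3/2 + 1/12) = 6129 + 19/12 = 73567/12 ≈ 6130.6)
354144 - B = 354144 - 1*73567/12 = 354144 - 73567/12 = 4176161/12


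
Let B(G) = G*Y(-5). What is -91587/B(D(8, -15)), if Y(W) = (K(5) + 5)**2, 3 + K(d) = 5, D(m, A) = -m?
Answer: 91587/392 ≈ 233.64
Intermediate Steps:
K(d) = 2 (K(d) = -3 + 5 = 2)
Y(W) = 49 (Y(W) = (2 + 5)**2 = 7**2 = 49)
B(G) = 49*G (B(G) = G*49 = 49*G)
-91587/B(D(8, -15)) = -91587/(49*(-1*8)) = -91587/(49*(-8)) = -91587/(-392) = -91587*(-1/392) = 91587/392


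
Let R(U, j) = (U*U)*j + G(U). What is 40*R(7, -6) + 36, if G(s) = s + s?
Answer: -11164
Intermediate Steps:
G(s) = 2*s
R(U, j) = 2*U + j*U² (R(U, j) = (U*U)*j + 2*U = U²*j + 2*U = j*U² + 2*U = 2*U + j*U²)
40*R(7, -6) + 36 = 40*(7*(2 + 7*(-6))) + 36 = 40*(7*(2 - 42)) + 36 = 40*(7*(-40)) + 36 = 40*(-280) + 36 = -11200 + 36 = -11164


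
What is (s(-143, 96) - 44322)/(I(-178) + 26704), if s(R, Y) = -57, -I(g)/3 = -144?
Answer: -44379/27136 ≈ -1.6354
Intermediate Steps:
I(g) = 432 (I(g) = -3*(-144) = 432)
(s(-143, 96) - 44322)/(I(-178) + 26704) = (-57 - 44322)/(432 + 26704) = -44379/27136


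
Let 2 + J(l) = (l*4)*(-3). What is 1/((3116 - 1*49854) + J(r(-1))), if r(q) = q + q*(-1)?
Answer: -1/46740 ≈ -2.1395e-5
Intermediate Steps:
r(q) = 0 (r(q) = q - q = 0)
J(l) = -2 - 12*l (J(l) = -2 + (l*4)*(-3) = -2 + (4*l)*(-3) = -2 - 12*l)
1/((3116 - 1*49854) + J(r(-1))) = 1/((3116 - 1*49854) + (-2 - 12*0)) = 1/((3116 - 49854) + (-2 + 0)) = 1/(-46738 - 2) = 1/(-46740) = -1/46740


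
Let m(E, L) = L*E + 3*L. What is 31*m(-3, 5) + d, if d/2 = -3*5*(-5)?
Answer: 150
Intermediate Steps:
m(E, L) = 3*L + E*L (m(E, L) = E*L + 3*L = 3*L + E*L)
d = 150 (d = 2*(-3*5*(-5)) = 2*(-15*(-5)) = 2*75 = 150)
31*m(-3, 5) + d = 31*(5*(3 - 3)) + 150 = 31*(5*0) + 150 = 31*0 + 150 = 0 + 150 = 150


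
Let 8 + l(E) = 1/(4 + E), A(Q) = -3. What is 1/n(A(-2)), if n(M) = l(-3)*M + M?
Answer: 1/18 ≈ 0.055556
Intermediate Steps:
l(E) = -8 + 1/(4 + E)
n(M) = -6*M (n(M) = ((-31 - 8*(-3))/(4 - 3))*M + M = ((-31 + 24)/1)*M + M = (1*(-7))*M + M = -7*M + M = -6*M)
1/n(A(-2)) = 1/(-6*(-3)) = 1/18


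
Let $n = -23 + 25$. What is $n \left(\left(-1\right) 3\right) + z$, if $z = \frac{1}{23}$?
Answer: $- \frac{137}{23} \approx -5.9565$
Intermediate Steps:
$z = \frac{1}{23} \approx 0.043478$
$n = 2$
$n \left(\left(-1\right) 3\right) + z = 2 \left(\left(-1\right) 3\right) + \frac{1}{23} = 2 \left(-3\right) + \frac{1}{23} = -6 + \frac{1}{23} = - \frac{137}{23}$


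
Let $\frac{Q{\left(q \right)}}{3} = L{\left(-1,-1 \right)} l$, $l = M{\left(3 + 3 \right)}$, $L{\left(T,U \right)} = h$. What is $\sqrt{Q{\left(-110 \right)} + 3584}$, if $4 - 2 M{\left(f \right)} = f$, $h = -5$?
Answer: $\sqrt{3599} \approx 59.992$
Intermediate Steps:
$L{\left(T,U \right)} = -5$
$M{\left(f \right)} = 2 - \frac{f}{2}$
$l = -1$ ($l = 2 - \frac{3 + 3}{2} = 2 - 3 = -1$)
$Q{\left(q \right)} = 15$ ($Q{\left(q \right)} = 3 \left(\left(-5\right) \left(-1\right)\right) = 3 \cdot 5 = 15$)
$\sqrt{Q{\left(-110 \right)} + 3584} = \sqrt{15 + 3584} = \sqrt{3599}$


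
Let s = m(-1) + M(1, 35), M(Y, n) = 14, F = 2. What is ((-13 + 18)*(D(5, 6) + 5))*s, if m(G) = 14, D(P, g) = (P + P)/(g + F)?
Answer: 875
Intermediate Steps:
D(P, g) = 2*P/(2 + g) (D(P, g) = (P + P)/(g + 2) = (2*P)/(2 + g) = 2*P/(2 + g))
s = 28 (s = 14 + 14 = 28)
((-13 + 18)*(D(5, 6) + 5))*s = ((-13 + 18)*(2*5/(2 + 6) + 5))*28 = (5*(2*5/8 + 5))*28 = (5*(2*5*(1/8) + 5))*28 = (5*(5/4 + 5))*28 = (5*(25/4))*28 = (125/4)*28 = 875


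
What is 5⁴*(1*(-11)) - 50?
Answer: -6925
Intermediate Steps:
5⁴*(1*(-11)) - 50 = 625*(-11) - 50 = -6875 - 50 = -6925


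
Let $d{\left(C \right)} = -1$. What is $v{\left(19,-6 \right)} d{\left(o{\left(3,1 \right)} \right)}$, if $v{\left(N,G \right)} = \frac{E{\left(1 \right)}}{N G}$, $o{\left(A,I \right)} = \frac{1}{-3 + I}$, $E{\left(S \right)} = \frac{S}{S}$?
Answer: $\frac{1}{114} \approx 0.0087719$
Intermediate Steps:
$E{\left(S \right)} = 1$
$v{\left(N,G \right)} = \frac{1}{G N}$ ($v{\left(N,G \right)} = 1 \frac{1}{N G} = 1 \frac{1}{G N} = \frac{1}{G N}$)
$v{\left(19,-6 \right)} d{\left(o{\left(3,1 \right)} \right)} = \frac{1}{\left(-6\right) 19} \left(-1\right) = \left(- \frac{1}{6}\right) \frac{1}{19} \left(-1\right) = \left(- \frac{1}{114}\right) \left(-1\right) = \frac{1}{114}$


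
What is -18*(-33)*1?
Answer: 594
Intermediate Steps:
-18*(-33)*1 = 594*1 = 594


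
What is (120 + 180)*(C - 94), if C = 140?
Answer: 13800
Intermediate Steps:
(120 + 180)*(C - 94) = (120 + 180)*(140 - 94) = 300*46 = 13800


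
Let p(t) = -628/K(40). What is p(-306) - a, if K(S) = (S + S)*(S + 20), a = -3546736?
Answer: 4256083043/1200 ≈ 3.5467e+6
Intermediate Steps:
K(S) = 2*S*(20 + S) (K(S) = (2*S)*(20 + S) = 2*S*(20 + S))
p(t) = -157/1200 (p(t) = -628*1/(80*(20 + 40)) = -628/(2*40*60) = -628/4800 = -628*1/4800 = -157/1200)
p(-306) - a = -157/1200 - 1*(-3546736) = -157/1200 + 3546736 = 4256083043/1200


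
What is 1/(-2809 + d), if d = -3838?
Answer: -1/6647 ≈ -0.00015044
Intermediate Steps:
1/(-2809 + d) = 1/(-2809 - 3838) = 1/(-6647) = -1/6647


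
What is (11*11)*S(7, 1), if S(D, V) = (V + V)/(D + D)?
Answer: 121/7 ≈ 17.286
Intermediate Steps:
S(D, V) = V/D (S(D, V) = (2*V)/((2*D)) = (2*V)*(1/(2*D)) = V/D)
(11*11)*S(7, 1) = (11*11)*(1/7) = 121*(1*(⅐)) = 121*(⅐) = 121/7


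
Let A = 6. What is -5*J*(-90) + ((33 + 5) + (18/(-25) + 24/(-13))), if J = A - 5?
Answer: 157766/325 ≈ 485.43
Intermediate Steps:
J = 1 (J = 6 - 5 = 1)
-5*J*(-90) + ((33 + 5) + (18/(-25) + 24/(-13))) = -5*1*(-90) + ((33 + 5) + (18/(-25) + 24/(-13))) = -5*(-90) + (38 + (18*(-1/25) + 24*(-1/13))) = 450 + (38 + (-18/25 - 24/13)) = 450 + (38 - 834/325) = 450 + 11516/325 = 157766/325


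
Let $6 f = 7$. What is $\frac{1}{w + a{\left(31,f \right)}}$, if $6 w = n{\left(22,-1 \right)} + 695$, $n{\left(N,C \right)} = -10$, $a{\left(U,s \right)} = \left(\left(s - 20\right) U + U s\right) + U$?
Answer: $- \frac{2}{805} \approx -0.0024845$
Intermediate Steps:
$f = \frac{7}{6}$ ($f = \frac{1}{6} \cdot 7 = \frac{7}{6} \approx 1.1667$)
$a{\left(U,s \right)} = U + U s + U \left(-20 + s\right)$ ($a{\left(U,s \right)} = \left(\left(s - 20\right) U + U s\right) + U = \left(\left(-20 + s\right) U + U s\right) + U = \left(U \left(-20 + s\right) + U s\right) + U = \left(U s + U \left(-20 + s\right)\right) + U = U + U s + U \left(-20 + s\right)$)
$w = \frac{685}{6}$ ($w = \frac{-10 + 695}{6} = \frac{1}{6} \cdot 685 = \frac{685}{6} \approx 114.17$)
$\frac{1}{w + a{\left(31,f \right)}} = \frac{1}{\frac{685}{6} + 31 \left(-19 + 2 \cdot \frac{7}{6}\right)} = \frac{1}{\frac{685}{6} + 31 \left(-19 + \frac{7}{3}\right)} = \frac{1}{\frac{685}{6} + 31 \left(- \frac{50}{3}\right)} = \frac{1}{\frac{685}{6} - \frac{1550}{3}} = \frac{1}{- \frac{805}{2}} = - \frac{2}{805}$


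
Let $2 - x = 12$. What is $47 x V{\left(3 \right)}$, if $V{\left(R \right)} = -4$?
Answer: $1880$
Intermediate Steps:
$x = -10$ ($x = 2 - 12 = -10$)
$47 x V{\left(3 \right)} = 47 \left(-10\right) \left(-4\right) = \left(-470\right) \left(-4\right) = 1880$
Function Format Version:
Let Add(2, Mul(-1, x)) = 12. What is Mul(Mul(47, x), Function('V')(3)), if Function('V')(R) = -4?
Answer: 1880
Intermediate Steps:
x = -10 (x = Add(2, Mul(-1, 12)) = Add(2, -12) = -10)
Mul(Mul(47, x), Function('V')(3)) = Mul(Mul(47, -10), -4) = Mul(-470, -4) = 1880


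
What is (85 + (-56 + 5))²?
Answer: 1156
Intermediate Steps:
(85 + (-56 + 5))² = (85 - 51)² = 34² = 1156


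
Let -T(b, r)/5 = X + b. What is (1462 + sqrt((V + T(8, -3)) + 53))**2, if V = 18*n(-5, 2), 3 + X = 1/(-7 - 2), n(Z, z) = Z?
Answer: (4386 + I*sqrt(553))**2/9 ≈ 2.1374e+6 + 22920.0*I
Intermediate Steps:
X = -28/9 (X = -3 + 1/(-7 - 2) = -3 + 1/(-9) = -3 - 1/9 = -28/9 ≈ -3.1111)
T(b, r) = 140/9 - 5*b (T(b, r) = -5*(-28/9 + b) = 140/9 - 5*b)
V = -90 (V = 18*(-5) = -90)
(1462 + sqrt((V + T(8, -3)) + 53))**2 = (1462 + sqrt((-90 + (140/9 - 5*8)) + 53))**2 = (1462 + sqrt((-90 + (140/9 - 40)) + 53))**2 = (1462 + sqrt((-90 - 220/9) + 53))**2 = (1462 + sqrt(-1030/9 + 53))**2 = (1462 + sqrt(-553/9))**2 = (1462 + I*sqrt(553)/3)**2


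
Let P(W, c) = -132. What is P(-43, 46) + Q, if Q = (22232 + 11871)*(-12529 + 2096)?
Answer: -355796731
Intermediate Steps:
Q = -355796599 (Q = 34103*(-10433) = -355796599)
P(-43, 46) + Q = -132 - 355796599 = -355796731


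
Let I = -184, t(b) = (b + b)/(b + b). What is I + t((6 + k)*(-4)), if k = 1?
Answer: -183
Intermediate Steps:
t(b) = 1 (t(b) = (2*b)/((2*b)) = (2*b)*(1/(2*b)) = 1)
I + t((6 + k)*(-4)) = -184 + 1 = -183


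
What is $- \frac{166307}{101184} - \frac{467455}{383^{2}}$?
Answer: $- \frac{71694374243}{14842579776} \approx -4.8303$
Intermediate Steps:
$- \frac{166307}{101184} - \frac{467455}{383^{2}} = \left(-166307\right) \frac{1}{101184} - \frac{467455}{146689} = - \frac{166307}{101184} - \frac{467455}{146689} = - \frac{71694374243}{14842579776}$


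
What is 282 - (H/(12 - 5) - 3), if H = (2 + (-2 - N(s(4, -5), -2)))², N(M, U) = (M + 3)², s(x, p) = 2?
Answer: 1370/7 ≈ 195.71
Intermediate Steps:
N(M, U) = (3 + M)²
H = 625 (H = (2 + (-2 - (3 + 2)²))² = (2 + (-2 - 1*5²))² = (2 + (-2 - 1*25))² = (2 + (-2 - 25))² = (2 - 27)² = (-25)² = 625)
282 - (H/(12 - 5) - 3) = 282 - (625/(12 - 5) - 3) = 282 - (625/7 - 3) = 282 - 1*604/7 = 282 - 604/7 = 1370/7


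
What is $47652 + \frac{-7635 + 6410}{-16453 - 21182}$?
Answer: $\frac{358676849}{7527} \approx 47652.0$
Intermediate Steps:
$47652 + \frac{-7635 + 6410}{-16453 - 21182} = 47652 - \frac{1225}{-37635} = 47652 - - \frac{245}{7527} = 47652 + \frac{245}{7527} = \frac{358676849}{7527}$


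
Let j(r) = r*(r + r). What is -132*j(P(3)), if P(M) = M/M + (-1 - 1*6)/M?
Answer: -1408/3 ≈ -469.33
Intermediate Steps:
P(M) = 1 - 7/M (P(M) = 1 + (-1 - 6)/M = 1 - 7/M)
j(r) = 2*r**2 (j(r) = r*(2*r) = 2*r**2)
-132*j(P(3)) = -264*((-7 + 3)/3)**2 = -264*((1/3)*(-4))**2 = -264*(-4/3)**2 = -264*16/9 = -132*32/9 = -1408/3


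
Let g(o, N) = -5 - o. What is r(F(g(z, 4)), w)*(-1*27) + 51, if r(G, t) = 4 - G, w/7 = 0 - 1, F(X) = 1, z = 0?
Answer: -30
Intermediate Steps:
w = -7 (w = 7*(0 - 1) = 7*(-1) = -7)
r(F(g(z, 4)), w)*(-1*27) + 51 = (4 - 1*1)*(-1*27) + 51 = (4 - 1)*(-27) + 51 = 3*(-27) + 51 = -81 + 51 = -30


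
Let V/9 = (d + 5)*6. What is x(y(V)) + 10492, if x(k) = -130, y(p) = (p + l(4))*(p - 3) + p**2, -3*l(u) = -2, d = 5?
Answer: 10362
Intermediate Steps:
l(u) = 2/3 (l(u) = -1/3*(-2) = 2/3)
V = 540 (V = 9*((5 + 5)*6) = 9*(10*6) = 9*60 = 540)
y(p) = p**2 + (-3 + p)*(2/3 + p) (y(p) = (p + 2/3)*(p - 3) + p**2 = (2/3 + p)*(-3 + p) + p**2 = (-3 + p)*(2/3 + p) + p**2 = p**2 + (-3 + p)*(2/3 + p))
x(y(V)) + 10492 = -130 + 10492 = 10362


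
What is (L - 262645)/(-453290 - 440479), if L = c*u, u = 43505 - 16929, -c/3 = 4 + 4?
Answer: 900469/893769 ≈ 1.0075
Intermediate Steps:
c = -24 (c = -3*(4 + 4) = -3*8 = -24)
u = 26576
L = -637824 (L = -24*26576 = -637824)
(L - 262645)/(-453290 - 440479) = (-637824 - 262645)/(-453290 - 440479) = -900469/(-893769) = -900469*(-1/893769) = 900469/893769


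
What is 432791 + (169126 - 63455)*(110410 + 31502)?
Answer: 14996415743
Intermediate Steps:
432791 + (169126 - 63455)*(110410 + 31502) = 432791 + 105671*141912 = 432791 + 14995982952 = 14996415743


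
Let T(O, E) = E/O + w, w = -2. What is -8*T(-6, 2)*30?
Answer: 560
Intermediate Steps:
T(O, E) = -2 + E/O (T(O, E) = E/O - 2 = -2 + E/O)
-8*T(-6, 2)*30 = -8*(-2 + 2/(-6))*30 = -8*(-2 + 2*(-⅙))*30 = -8*(-2 - ⅓)*30 = -8*(-7/3)*30 = (56/3)*30 = 560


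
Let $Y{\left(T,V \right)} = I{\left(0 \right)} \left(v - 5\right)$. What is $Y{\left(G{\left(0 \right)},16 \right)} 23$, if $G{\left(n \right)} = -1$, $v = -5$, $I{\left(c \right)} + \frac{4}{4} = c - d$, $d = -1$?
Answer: $0$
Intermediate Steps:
$I{\left(c \right)} = c$ ($I{\left(c \right)} = -1 + \left(c - -1\right) = -1 + \left(c + 1\right) = -1 + \left(1 + c\right) = c$)
$Y{\left(T,V \right)} = 0$ ($Y{\left(T,V \right)} = 0 \left(-5 - 5\right) = 0 \left(-10\right) = 0$)
$Y{\left(G{\left(0 \right)},16 \right)} 23 = 0 \cdot 23 = 0$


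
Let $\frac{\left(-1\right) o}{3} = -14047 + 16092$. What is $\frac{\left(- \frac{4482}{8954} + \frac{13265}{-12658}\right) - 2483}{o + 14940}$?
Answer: $- \frac{140799031261}{498978170130} \approx -0.28217$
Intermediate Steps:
$o = -6135$ ($o = - 3 \left(-14047 + 16092\right) = \left(-3\right) 2045 = -6135$)
$\frac{\left(- \frac{4482}{8954} + \frac{13265}{-12658}\right) - 2483}{o + 14940} = \frac{\left(- \frac{4482}{8954} + \frac{13265}{-12658}\right) - 2483}{-6135 + 14940} = \frac{\left(\left(-4482\right) \frac{1}{8954} + 13265 \left(- \frac{1}{12658}\right)\right) - 2483}{8805} = \left(\left(- \frac{2241}{4477} - \frac{13265}{12658}\right) - 2483\right) \frac{1}{8805} = \left(- \frac{87753983}{56669866} - 2483\right) \frac{1}{8805} = \left(- \frac{140799031261}{56669866}\right) \frac{1}{8805} = - \frac{140799031261}{498978170130}$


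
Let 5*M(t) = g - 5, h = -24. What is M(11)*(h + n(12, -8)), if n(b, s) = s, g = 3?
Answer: 64/5 ≈ 12.800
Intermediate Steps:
M(t) = -2/5 (M(t) = (3 - 5)/5 = (1/5)*(-2) = -2/5)
M(11)*(h + n(12, -8)) = -2*(-24 - 8)/5 = -2/5*(-32) = 64/5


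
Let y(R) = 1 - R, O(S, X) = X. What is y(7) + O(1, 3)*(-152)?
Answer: -462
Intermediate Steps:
y(7) + O(1, 3)*(-152) = (1 - 1*7) + 3*(-152) = (1 - 7) - 456 = -6 - 456 = -462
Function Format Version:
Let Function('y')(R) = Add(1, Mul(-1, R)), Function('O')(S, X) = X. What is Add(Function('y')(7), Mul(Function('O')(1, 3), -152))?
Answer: -462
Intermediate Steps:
Add(Function('y')(7), Mul(Function('O')(1, 3), -152)) = Add(Add(1, Mul(-1, 7)), Mul(3, -152)) = Add(Add(1, -7), -456) = Add(-6, -456) = -462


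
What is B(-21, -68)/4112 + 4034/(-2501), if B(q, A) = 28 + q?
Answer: -16570301/10284112 ≈ -1.6113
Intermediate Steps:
B(-21, -68)/4112 + 4034/(-2501) = (28 - 21)/4112 + 4034/(-2501) = 7*(1/4112) + 4034*(-1/2501) = 7/4112 - 4034/2501 = -16570301/10284112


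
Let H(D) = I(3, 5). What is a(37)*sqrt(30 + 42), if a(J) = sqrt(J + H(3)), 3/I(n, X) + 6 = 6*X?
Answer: 9*sqrt(33) ≈ 51.701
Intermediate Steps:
I(n, X) = 3/(-6 + 6*X)
H(D) = 1/8 (H(D) = 1/(2*(-1 + 5)) = (1/2)/4 = (1/2)*(1/4) = 1/8)
a(J) = sqrt(1/8 + J) (a(J) = sqrt(J + 1/8) = sqrt(1/8 + J))
a(37)*sqrt(30 + 42) = (sqrt(2 + 16*37)/4)*sqrt(30 + 42) = (sqrt(2 + 592)/4)*sqrt(72) = (sqrt(594)/4)*(6*sqrt(2)) = ((3*sqrt(66))/4)*(6*sqrt(2)) = (3*sqrt(66)/4)*(6*sqrt(2)) = 9*sqrt(33)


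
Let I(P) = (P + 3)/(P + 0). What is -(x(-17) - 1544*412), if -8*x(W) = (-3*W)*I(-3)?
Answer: 636128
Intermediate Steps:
I(P) = (3 + P)/P
x(W) = 0 (x(W) = -(-3*W)*(3 - 3)/(-3)/8 = -(-3*W)*(-1/3*0)/8 = -(-3*W)*0/8 = -1/8*0 = 0)
-(x(-17) - 1544*412) = -(0 - 1544*412) = -(0 - 636128) = -1*(-636128) = 636128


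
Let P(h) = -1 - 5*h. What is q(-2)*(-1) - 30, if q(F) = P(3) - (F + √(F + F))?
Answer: -16 + 2*I ≈ -16.0 + 2.0*I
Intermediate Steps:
q(F) = -16 - F - √2*√F (q(F) = (-1 - 5*3) - (F + √(F + F)) = (-1 - 15) - (F + √(2*F)) = -16 - (F + √2*√F) = -16 + (-F - √2*√F) = -16 - F - √2*√F)
q(-2)*(-1) - 30 = (-16 - 1*(-2) - √2*√(-2))*(-1) - 30 = (-16 + 2 - √2*I*√2)*(-1) - 30 = (-16 + 2 - 2*I)*(-1) - 30 = (-14 - 2*I)*(-1) - 30 = (14 + 2*I) - 30 = -16 + 2*I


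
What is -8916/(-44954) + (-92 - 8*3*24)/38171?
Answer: 1166554/6450899 ≈ 0.18084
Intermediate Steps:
-8916/(-44954) + (-92 - 8*3*24)/38171 = -8916*(-1/44954) + (-92 - 24*24)*(1/38171) = 4458/22477 + (-92 - 576)*(1/38171) = 4458/22477 - 668*1/38171 = 4458/22477 - 668/38171 = 1166554/6450899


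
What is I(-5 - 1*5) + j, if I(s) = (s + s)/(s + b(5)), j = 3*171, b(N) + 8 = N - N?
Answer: 4627/9 ≈ 514.11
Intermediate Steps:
b(N) = -8 (b(N) = -8 + (N - N) = -8 + 0 = -8)
j = 513
I(s) = 2*s/(-8 + s) (I(s) = (s + s)/(s - 8) = (2*s)/(-8 + s) = 2*s/(-8 + s))
I(-5 - 1*5) + j = 2*(-5 - 1*5)/(-8 + (-5 - 1*5)) + 513 = 2*(-5 - 5)/(-8 + (-5 - 5)) + 513 = 2*(-10)/(-8 - 10) + 513 = 2*(-10)/(-18) + 513 = 2*(-10)*(-1/18) + 513 = 10/9 + 513 = 4627/9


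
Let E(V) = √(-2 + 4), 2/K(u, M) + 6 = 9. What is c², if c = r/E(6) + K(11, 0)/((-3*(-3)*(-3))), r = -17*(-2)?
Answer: 3792262/6561 - 68*√2/81 ≈ 576.81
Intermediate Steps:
K(u, M) = ⅔ (K(u, M) = 2/(-6 + 9) = 2/3 = 2*(⅓) = ⅔)
E(V) = √2
r = 34
c = -2/81 + 17*√2 (c = 34/(√2) + 2/(3*((-3*(-3)*(-3)))) = 34*(√2/2) + 2/(3*((9*(-3)))) = 17*√2 + (⅔)/(-27) = 17*√2 + (⅔)*(-1/27) = 17*√2 - 2/81 = -2/81 + 17*√2 ≈ 24.017)
c² = (-2/81 + 17*√2)²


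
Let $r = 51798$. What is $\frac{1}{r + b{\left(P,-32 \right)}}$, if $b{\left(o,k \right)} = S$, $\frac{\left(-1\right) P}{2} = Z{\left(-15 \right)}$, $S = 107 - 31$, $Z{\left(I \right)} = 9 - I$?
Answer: $\frac{1}{51874} \approx 1.9277 \cdot 10^{-5}$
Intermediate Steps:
$S = 76$ ($S = 107 - 31 = 76$)
$P = -48$ ($P = - 2 \left(9 - -15\right) = - 2 \left(9 + 15\right) = \left(-2\right) 24 = -48$)
$b{\left(o,k \right)} = 76$
$\frac{1}{r + b{\left(P,-32 \right)}} = \frac{1}{51798 + 76} = \frac{1}{51874}$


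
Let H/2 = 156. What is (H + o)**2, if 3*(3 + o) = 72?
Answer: 110889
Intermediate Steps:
H = 312 (H = 2*156 = 312)
o = 21 (o = -3 + (1/3)*72 = -3 + 24 = 21)
(H + o)**2 = (312 + 21)**2 = 333**2 = 110889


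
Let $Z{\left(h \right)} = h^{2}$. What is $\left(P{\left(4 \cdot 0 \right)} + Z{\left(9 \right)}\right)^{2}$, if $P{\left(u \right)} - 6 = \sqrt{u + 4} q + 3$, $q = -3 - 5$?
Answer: $5476$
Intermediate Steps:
$q = -8$ ($q = -3 - 5 = -8$)
$P{\left(u \right)} = 9 - 8 \sqrt{4 + u}$ ($P{\left(u \right)} = 6 + \left(\sqrt{u + 4} \left(-8\right) + 3\right) = 6 + \left(\sqrt{4 + u} \left(-8\right) + 3\right) = 6 - \left(-3 + 8 \sqrt{4 + u}\right) = 9 - 8 \sqrt{4 + u}$)
$\left(P{\left(4 \cdot 0 \right)} + Z{\left(9 \right)}\right)^{2} = \left(\left(9 - 8 \sqrt{4 + 4 \cdot 0}\right) + 9^{2}\right)^{2} = \left(\left(9 - 8 \sqrt{4 + 0}\right) + 81\right)^{2} = \left(\left(9 - 8 \sqrt{4}\right) + 81\right)^{2} = \left(\left(9 - 16\right) + 81\right)^{2} = \left(-7 + 81\right)^{2} = 74^{2} = 5476$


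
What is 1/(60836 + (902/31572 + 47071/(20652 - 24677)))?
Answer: 63538650/3864696063869 ≈ 1.6441e-5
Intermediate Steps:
1/(60836 + (902/31572 + 47071/(20652 - 24677))) = 1/(60836 + (902*(1/31572) + 47071/(-4025))) = 1/(60836 + (451/15786 + 47071*(-1/4025))) = 1/(60836 + (451/15786 - 47071/4025)) = 1/(60836 - 741247531/63538650) = 1/(3864696063869/63538650) = 63538650/3864696063869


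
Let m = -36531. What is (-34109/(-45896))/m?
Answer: -34109/1676626776 ≈ -2.0344e-5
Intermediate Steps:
(-34109/(-45896))/m = -34109/(-45896)/(-36531) = -34109*(-1/45896)*(-1/36531) = (34109/45896)*(-1/36531) = -34109/1676626776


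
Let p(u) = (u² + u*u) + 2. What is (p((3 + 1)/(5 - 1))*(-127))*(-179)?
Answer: 90932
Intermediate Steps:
p(u) = 2 + 2*u² (p(u) = (u² + u²) + 2 = 2*u² + 2 = 2 + 2*u²)
(p((3 + 1)/(5 - 1))*(-127))*(-179) = ((2 + 2*((3 + 1)/(5 - 1))²)*(-127))*(-179) = ((2 + 2*(4/4)²)*(-127))*(-179) = ((2 + 2*(4*(¼))²)*(-127))*(-179) = ((2 + 2*1²)*(-127))*(-179) = ((2 + 2*1)*(-127))*(-179) = ((2 + 2)*(-127))*(-179) = (4*(-127))*(-179) = -508*(-179) = 90932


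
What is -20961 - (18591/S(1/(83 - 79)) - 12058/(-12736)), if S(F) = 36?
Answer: -410322655/19104 ≈ -21478.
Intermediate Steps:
-20961 - (18591/S(1/(83 - 79)) - 12058/(-12736)) = -20961 - (18591/36 - 12058/(-12736)) = -20961 - (18591*(1/36) - 12058*(-1/12736)) = -20961 - (6197/12 + 6029/6368) = -20961 - 1*9883711/19104 = -20961 - 9883711/19104 = -410322655/19104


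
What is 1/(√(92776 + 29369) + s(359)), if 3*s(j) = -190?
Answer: 114/212641 + 9*√122145/1063205 ≈ 0.0034946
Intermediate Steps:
s(j) = -190/3 (s(j) = (⅓)*(-190) = -190/3)
1/(√(92776 + 29369) + s(359)) = 1/(√(92776 + 29369) - 190/3) = 1/(√122145 - 190/3) = 1/(-190/3 + √122145)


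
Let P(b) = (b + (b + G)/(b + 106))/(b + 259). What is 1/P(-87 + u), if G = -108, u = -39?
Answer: -1330/1143 ≈ -1.1636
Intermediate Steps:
P(b) = (b + (-108 + b)/(106 + b))/(259 + b) (P(b) = (b + (b - 108)/(b + 106))/(b + 259) = (b + (-108 + b)/(106 + b))/(259 + b))
1/P(-87 + u) = 1/((-108 + (-87 - 39)² + 107*(-87 - 39))/(27454 + (-87 - 39)² + 365*(-87 - 39))) = 1/((-108 + (-126)² + 107*(-126))/(27454 + (-126)² + 365*(-126))) = 1/((-108 + 15876 - 13482)/(27454 + 15876 - 45990)) = 1/(2286/(-2660)) = 1/(-1/2660*2286) = 1/(-1143/1330) = -1330/1143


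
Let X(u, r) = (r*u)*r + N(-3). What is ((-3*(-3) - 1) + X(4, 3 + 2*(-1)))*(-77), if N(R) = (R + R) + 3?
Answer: -693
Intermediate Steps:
N(R) = 3 + 2*R (N(R) = 2*R + 3 = 3 + 2*R)
X(u, r) = -3 + u*r² (X(u, r) = (r*u)*r + (3 + 2*(-3)) = u*r² + (3 - 6) = u*r² - 3 = -3 + u*r²)
((-3*(-3) - 1) + X(4, 3 + 2*(-1)))*(-77) = ((-3*(-3) - 1) + (-3 + 4*(3 + 2*(-1))²))*(-77) = ((9 - 1) + (-3 + 4*(3 - 2)²))*(-77) = (8 + (-3 + 4*1²))*(-77) = (8 + (-3 + 4*1))*(-77) = (8 + (-3 + 4))*(-77) = (8 + 1)*(-77) = 9*(-77) = -693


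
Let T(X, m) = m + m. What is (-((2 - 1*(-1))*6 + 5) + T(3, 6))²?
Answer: 121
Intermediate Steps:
T(X, m) = 2*m
(-((2 - 1*(-1))*6 + 5) + T(3, 6))² = (-((2 - 1*(-1))*6 + 5) + 2*6)² = (-((2 + 1)*6 + 5) + 12)² = (-(3*6 + 5) + 12)² = (-(18 + 5) + 12)² = (-1*23 + 12)² = (-23 + 12)² = (-11)² = 121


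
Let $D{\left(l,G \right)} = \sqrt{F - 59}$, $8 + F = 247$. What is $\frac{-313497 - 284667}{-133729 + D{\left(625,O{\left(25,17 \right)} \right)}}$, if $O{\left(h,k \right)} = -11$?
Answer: $\frac{79991873556}{17883445261} + \frac{3588984 \sqrt{5}}{17883445261} \approx 4.4734$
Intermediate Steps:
$F = 239$ ($F = -8 + 247 = 239$)
$D{\left(l,G \right)} = 6 \sqrt{5}$ ($D{\left(l,G \right)} = \sqrt{239 - 59} = \sqrt{180} = 6 \sqrt{5}$)
$\frac{-313497 - 284667}{-133729 + D{\left(625,O{\left(25,17 \right)} \right)}} = \frac{-313497 - 284667}{-133729 + 6 \sqrt{5}} = - \frac{598164}{-133729 + 6 \sqrt{5}}$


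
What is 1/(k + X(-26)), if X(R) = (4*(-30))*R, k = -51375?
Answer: -1/48255 ≈ -2.0723e-5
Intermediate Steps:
X(R) = -120*R
1/(k + X(-26)) = 1/(-51375 - 120*(-26)) = 1/(-51375 + 3120) = 1/(-48255) = -1/48255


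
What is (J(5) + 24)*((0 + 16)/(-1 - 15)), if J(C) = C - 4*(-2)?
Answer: -37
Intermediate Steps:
J(C) = 8 + C (J(C) = C + 8 = 8 + C)
(J(5) + 24)*((0 + 16)/(-1 - 15)) = ((8 + 5) + 24)*((0 + 16)/(-1 - 15)) = (13 + 24)*(16/(-16)) = 37*(16*(-1/16)) = 37*(-1) = -37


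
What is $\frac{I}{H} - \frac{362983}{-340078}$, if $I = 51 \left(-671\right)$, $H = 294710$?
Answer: $\frac{23834227673}{25056096845} \approx 0.95123$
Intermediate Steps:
$I = -34221$
$\frac{I}{H} - \frac{362983}{-340078} = - \frac{34221}{294710} - \frac{362983}{-340078} = \left(-34221\right) \frac{1}{294710} - - \frac{362983}{340078} = - \frac{34221}{294710} + \frac{362983}{340078} = \frac{23834227673}{25056096845}$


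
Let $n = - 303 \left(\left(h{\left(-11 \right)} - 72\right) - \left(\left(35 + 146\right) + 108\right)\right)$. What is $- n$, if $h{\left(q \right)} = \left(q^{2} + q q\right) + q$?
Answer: $-39390$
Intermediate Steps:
$h{\left(q \right)} = q + 2 q^{2}$ ($h{\left(q \right)} = \left(q^{2} + q^{2}\right) + q = 2 q^{2} + q = q + 2 q^{2}$)
$n = 39390$ ($n = - 303 \left(\left(- 11 \left(1 + 2 \left(-11\right)\right) - 72\right) - \left(\left(35 + 146\right) + 108\right)\right) = - 303 \left(\left(- 11 \left(1 - 22\right) - 72\right) - \left(181 + 108\right)\right) = - 303 \left(\left(\left(-11\right) \left(-21\right) - 72\right) - 289\right) = - 303 \left(\left(231 - 72\right) - 289\right) = - 303 \left(159 - 289\right) = \left(-303\right) \left(-130\right) = 39390$)
$- n = \left(-1\right) 39390 = -39390$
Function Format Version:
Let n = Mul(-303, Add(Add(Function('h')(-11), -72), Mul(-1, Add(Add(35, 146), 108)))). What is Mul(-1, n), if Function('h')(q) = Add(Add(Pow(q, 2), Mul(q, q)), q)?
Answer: -39390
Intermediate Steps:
Function('h')(q) = Add(q, Mul(2, Pow(q, 2))) (Function('h')(q) = Add(Add(Pow(q, 2), Pow(q, 2)), q) = Add(Mul(2, Pow(q, 2)), q) = Add(q, Mul(2, Pow(q, 2))))
n = 39390 (n = Mul(-303, Add(Add(Mul(-11, Add(1, Mul(2, -11))), -72), Mul(-1, Add(Add(35, 146), 108)))) = Mul(-303, Add(Add(Mul(-11, Add(1, -22)), -72), Mul(-1, Add(181, 108)))) = Mul(-303, Add(Add(Mul(-11, -21), -72), Mul(-1, 289))) = Mul(-303, Add(Add(231, -72), -289)) = Mul(-303, Add(159, -289)) = Mul(-303, -130) = 39390)
Mul(-1, n) = Mul(-1, 39390) = -39390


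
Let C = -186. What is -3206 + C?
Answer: -3392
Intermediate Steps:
-3206 + C = -3206 - 186 = -3392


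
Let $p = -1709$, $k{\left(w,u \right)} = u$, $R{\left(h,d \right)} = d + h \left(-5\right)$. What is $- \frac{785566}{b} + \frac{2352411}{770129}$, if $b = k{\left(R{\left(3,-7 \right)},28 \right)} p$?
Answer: $\frac{358777364593}{18426106454} \approx 19.471$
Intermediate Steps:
$R{\left(h,d \right)} = d - 5 h$
$b = -47852$ ($b = 28 \left(-1709\right) = -47852$)
$- \frac{785566}{b} + \frac{2352411}{770129} = - \frac{785566}{-47852} + \frac{2352411}{770129} = \left(-785566\right) \left(- \frac{1}{47852}\right) + 2352411 \cdot \frac{1}{770129} = \frac{392783}{23926} + \frac{2352411}{770129} = \frac{358777364593}{18426106454}$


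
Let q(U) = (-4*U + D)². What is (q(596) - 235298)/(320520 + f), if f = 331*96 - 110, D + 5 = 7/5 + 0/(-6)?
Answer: 68316697/4402325 ≈ 15.518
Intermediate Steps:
D = -18/5 (D = -5 + (7/5 + 0/(-6)) = -5 + (7*(⅕) + 0*(-⅙)) = -5 + (7/5 + 0) = -5 + 7/5 = -18/5 ≈ -3.6000)
f = 31666 (f = 31776 - 110 = 31666)
q(U) = (-18/5 - 4*U)² (q(U) = (-4*U - 18/5)² = (-18/5 - 4*U)²)
(q(596) - 235298)/(320520 + f) = (4*(9 + 10*596)²/25 - 235298)/(320520 + 31666) = (4*(9 + 5960)²/25 - 235298)/352186 = ((4/25)*5969² - 235298)*(1/352186) = ((4/25)*35628961 - 235298)*(1/352186) = (142515844/25 - 235298)*(1/352186) = (136633394/25)*(1/352186) = 68316697/4402325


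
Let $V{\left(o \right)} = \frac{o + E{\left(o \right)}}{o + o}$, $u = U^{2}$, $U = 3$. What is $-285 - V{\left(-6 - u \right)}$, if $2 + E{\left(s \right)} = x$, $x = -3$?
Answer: $- \frac{857}{3} \approx -285.67$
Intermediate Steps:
$u = 9$ ($u = 3^{2} = 9$)
$E{\left(s \right)} = -5$ ($E{\left(s \right)} = -2 - 3 = -5$)
$V{\left(o \right)} = \frac{-5 + o}{2 o}$ ($V{\left(o \right)} = \frac{o - 5}{o + o} = \frac{-5 + o}{2 o}$)
$-285 - V{\left(-6 - u \right)} = -285 - \frac{-5 - 15}{2 \left(-6 - 9\right)} = -285 - \frac{-5 - 15}{2 \left(-15\right)} = -285 - \frac{1}{2} \left(- \frac{1}{15}\right) \left(-20\right) = -285 - \frac{2}{3} = - \frac{857}{3}$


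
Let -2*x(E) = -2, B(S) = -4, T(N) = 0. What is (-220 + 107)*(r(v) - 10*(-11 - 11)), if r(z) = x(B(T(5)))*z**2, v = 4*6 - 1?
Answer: -84637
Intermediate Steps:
v = 23 (v = 24 - 1 = 23)
x(E) = 1 (x(E) = -1/2*(-2) = 1)
r(z) = z**2 (r(z) = 1*z**2 = z**2)
(-220 + 107)*(r(v) - 10*(-11 - 11)) = (-220 + 107)*(23**2 - 10*(-11 - 11)) = -113*(529 - 10*(-22)) = -113*(529 + 220) = -113*749 = -84637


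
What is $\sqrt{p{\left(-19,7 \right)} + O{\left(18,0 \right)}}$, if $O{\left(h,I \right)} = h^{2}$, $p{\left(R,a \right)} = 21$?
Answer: $\sqrt{345} \approx 18.574$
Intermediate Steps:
$\sqrt{p{\left(-19,7 \right)} + O{\left(18,0 \right)}} = \sqrt{21 + 18^{2}} = \sqrt{21 + 324} = \sqrt{345}$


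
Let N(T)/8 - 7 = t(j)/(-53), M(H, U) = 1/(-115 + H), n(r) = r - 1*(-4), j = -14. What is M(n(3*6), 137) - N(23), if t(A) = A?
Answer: -286493/4929 ≈ -58.124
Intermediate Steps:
n(r) = 4 + r (n(r) = r + 4 = 4 + r)
N(T) = 3080/53 (N(T) = 56 + 8*(-14/(-53)) = 56 + 8*(-14*(-1/53)) = 56 + 8*(14/53) = 56 + 112/53 = 3080/53)
M(n(3*6), 137) - N(23) = 1/(-115 + (4 + 3*6)) - 1*3080/53 = 1/(-115 + (4 + 18)) - 3080/53 = 1/(-115 + 22) - 3080/53 = 1/(-93) - 3080/53 = -1/93 - 3080/53 = -286493/4929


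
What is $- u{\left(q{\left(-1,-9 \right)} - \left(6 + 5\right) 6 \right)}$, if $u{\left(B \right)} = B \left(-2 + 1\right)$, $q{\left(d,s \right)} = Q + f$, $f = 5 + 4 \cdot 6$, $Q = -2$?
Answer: $-39$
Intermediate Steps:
$f = 29$ ($f = 5 + 24 = 29$)
$q{\left(d,s \right)} = 27$ ($q{\left(d,s \right)} = -2 + 29 = 27$)
$u{\left(B \right)} = - B$ ($u{\left(B \right)} = B \left(-1\right) = - B$)
$- u{\left(q{\left(-1,-9 \right)} - \left(6 + 5\right) 6 \right)} = - \left(-1\right) \left(27 - \left(6 + 5\right) 6\right) = - \left(-1\right) \left(27 - 11 \cdot 6\right) = - \left(-1\right) \left(27 - 66\right) = - \left(-1\right) \left(-39\right) = \left(-1\right) 39 = -39$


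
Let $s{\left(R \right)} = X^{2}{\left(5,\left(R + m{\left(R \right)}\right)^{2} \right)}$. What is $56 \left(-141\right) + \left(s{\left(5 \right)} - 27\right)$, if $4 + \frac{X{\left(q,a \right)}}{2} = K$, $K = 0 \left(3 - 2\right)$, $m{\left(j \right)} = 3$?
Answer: $-7859$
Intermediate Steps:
$K = 0$ ($K = 0 \cdot 1 = 0$)
$X{\left(q,a \right)} = -8$ ($X{\left(q,a \right)} = -8 + 2 \cdot 0 = -8 + 0 = -8$)
$s{\left(R \right)} = 64$ ($s{\left(R \right)} = \left(-8\right)^{2} = 64$)
$56 \left(-141\right) + \left(s{\left(5 \right)} - 27\right) = 56 \left(-141\right) + \left(64 - 27\right) = -7896 + \left(64 - 27\right) = -7896 + 37 = -7859$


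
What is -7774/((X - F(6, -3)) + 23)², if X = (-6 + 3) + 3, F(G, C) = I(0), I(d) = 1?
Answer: -3887/242 ≈ -16.062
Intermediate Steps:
F(G, C) = 1
X = 0 (X = -3 + 3 = 0)
-7774/((X - F(6, -3)) + 23)² = -7774/((0 - 1*1) + 23)² = -7774/((0 - 1) + 23)² = -7774/(-1 + 23)² = -7774/(22²) = -7774/484 = -7774*1/484 = -3887/242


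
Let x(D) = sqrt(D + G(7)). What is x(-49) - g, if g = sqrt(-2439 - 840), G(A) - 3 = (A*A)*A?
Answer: 3*sqrt(33) - I*sqrt(3279) ≈ 17.234 - 57.263*I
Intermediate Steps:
G(A) = 3 + A**3 (G(A) = 3 + (A*A)*A = 3 + A**2*A = 3 + A**3)
g = I*sqrt(3279) (g = sqrt(-3279) = I*sqrt(3279) ≈ 57.263*I)
x(D) = sqrt(346 + D) (x(D) = sqrt(D + (3 + 7**3)) = sqrt(D + (3 + 343)) = sqrt(D + 346) = sqrt(346 + D))
x(-49) - g = sqrt(346 - 49) - I*sqrt(3279) = sqrt(297) - I*sqrt(3279) = 3*sqrt(33) - I*sqrt(3279)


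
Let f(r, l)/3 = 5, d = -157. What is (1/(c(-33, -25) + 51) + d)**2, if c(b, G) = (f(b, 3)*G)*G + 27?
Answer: 2202612174400/89359209 ≈ 24649.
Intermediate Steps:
f(r, l) = 15 (f(r, l) = 3*5 = 15)
c(b, G) = 27 + 15*G**2 (c(b, G) = (15*G)*G + 27 = 15*G**2 + 27 = 27 + 15*G**2)
(1/(c(-33, -25) + 51) + d)**2 = (1/((27 + 15*(-25)**2) + 51) - 157)**2 = (1/((27 + 15*625) + 51) - 157)**2 = (1/((27 + 9375) + 51) - 157)**2 = (1/(9402 + 51) - 157)**2 = (1/9453 - 157)**2 = (-1484120/9453)**2 = 2202612174400/89359209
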